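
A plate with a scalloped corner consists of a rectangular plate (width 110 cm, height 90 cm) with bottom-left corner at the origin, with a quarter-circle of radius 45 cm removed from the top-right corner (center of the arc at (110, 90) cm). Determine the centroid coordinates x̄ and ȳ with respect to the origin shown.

x̄ = 48.13 cm, ȳ = 40.04 cm

Part | A | x̄ᵢ | ȳᵢ | A·x̄ᵢ | A·ȳᵢ
plate | 9900.00 | 55.00 | 45.00 | 544500.00 | 445500.00
removed quarter-circle | -1590.43 | 90.90 | 70.90 | -144572.44 | -112763.82
Σ | 8309.57 |  |  | 399927.56 | 332736.18
x̄ = 399927.56 / 8309.57 = 48.13 cm
ȳ = 332736.18 / 8309.57 = 40.04 cm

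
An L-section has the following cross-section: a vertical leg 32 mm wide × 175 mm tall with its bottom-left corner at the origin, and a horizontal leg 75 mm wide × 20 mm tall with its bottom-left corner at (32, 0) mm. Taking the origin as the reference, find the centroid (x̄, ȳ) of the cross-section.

vertical leg: A = 32 × 175 = 5600.00, centroid at (16.00, 87.50).
horizontal leg: A = 75 × 20 = 1500.00, centroid at (69.50, 10.00).
ΣA = 7100.00 mm²
ΣAx̄ = (5600.00)(16.00) + (1500.00)(69.50) = 193850.00 mm³
ΣAȳ = (5600.00)(87.50) + (1500.00)(10.00) = 505000.00 mm³
x̄ = 193850.00 / 7100.00 = 27.30 mm
ȳ = 505000.00 / 7100.00 = 71.13 mm

x̄ = 27.30 mm, ȳ = 71.13 mm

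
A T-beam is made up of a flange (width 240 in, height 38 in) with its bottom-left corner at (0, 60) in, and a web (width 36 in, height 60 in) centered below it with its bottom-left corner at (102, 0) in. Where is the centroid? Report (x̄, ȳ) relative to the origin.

web: A = 36 × 60 = 2160.00, centroid at (120.00, 30.00).
flange: A = 240 × 38 = 9120.00, centroid at (120.00, 79.00).
ΣA = 11280.00 in², ΣAx̄ = 1353600.00 in³, ΣAȳ = 785280.00 in³.
x̄ = 1353600.00/11280.00 = 120.00 in; ȳ = 785280.00/11280.00 = 69.62 in.

x̄ = 120.00 in, ȳ = 69.62 in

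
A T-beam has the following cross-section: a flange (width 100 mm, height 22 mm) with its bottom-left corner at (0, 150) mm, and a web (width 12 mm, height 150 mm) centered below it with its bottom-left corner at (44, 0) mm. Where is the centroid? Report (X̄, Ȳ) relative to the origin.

web: A = 12 × 150 = 1800.00, centroid at (50.00, 75.00).
flange: A = 100 × 22 = 2200.00, centroid at (50.00, 161.00).
ΣA = 4000.00 mm²
ΣAX̄ = (1800.00)(50.00) + (2200.00)(50.00) = 200000.00 mm³
ΣAȲ = (1800.00)(75.00) + (2200.00)(161.00) = 489200.00 mm³
X̄ = 200000.00 / 4000.00 = 50.00 mm
Ȳ = 489200.00 / 4000.00 = 122.30 mm

X̄ = 50.00 mm, Ȳ = 122.30 mm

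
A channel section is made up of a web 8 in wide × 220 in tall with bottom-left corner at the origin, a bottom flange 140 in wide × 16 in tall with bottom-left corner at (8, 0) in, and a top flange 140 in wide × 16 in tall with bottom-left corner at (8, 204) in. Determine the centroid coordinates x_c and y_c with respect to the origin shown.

web: A = 8 × 220 = 1760.00, centroid at (4.00, 110.00).
bottom flange: A = 140 × 16 = 2240.00, centroid at (78.00, 8.00).
top flange: A = 140 × 16 = 2240.00, centroid at (78.00, 212.00).
ΣA = 6240.00 in², ΣAx_c = 356480.00 in³, ΣAy_c = 686400.00 in³.
x_c = 356480.00/6240.00 = 57.13 in; y_c = 686400.00/6240.00 = 110.00 in.

x_c = 57.13 in, y_c = 110.00 in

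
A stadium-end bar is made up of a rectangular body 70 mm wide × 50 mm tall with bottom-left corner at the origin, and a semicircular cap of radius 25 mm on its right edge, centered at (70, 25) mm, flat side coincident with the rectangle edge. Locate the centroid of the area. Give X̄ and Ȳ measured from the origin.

rectangular body: A = 70 × 50 = 3500.00, centroid at (35.00, 25.00).
semicircular end: A = ½π·25² = 981.75, centroid at (80.61, 25.00).
ΣA = 4481.75 mm², ΣAX̄ = 201639.01 mm³, ΣAȲ = 112043.69 mm³.
X̄ = 201639.01/4481.75 = 44.99 mm; Ȳ = 112043.69/4481.75 = 25.00 mm.

X̄ = 44.99 mm, Ȳ = 25.00 mm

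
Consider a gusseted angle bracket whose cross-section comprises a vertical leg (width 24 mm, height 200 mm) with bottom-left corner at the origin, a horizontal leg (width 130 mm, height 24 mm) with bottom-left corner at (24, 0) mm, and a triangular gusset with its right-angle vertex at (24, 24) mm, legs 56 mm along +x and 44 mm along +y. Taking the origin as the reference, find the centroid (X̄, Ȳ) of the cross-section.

vertical leg: A = 24 × 200 = 4800.00, centroid at (12.00, 100.00).
horizontal leg: A = 130 × 24 = 3120.00, centroid at (89.00, 12.00).
gusset: A = ½·56·44 = 1232.00, centroid at (42.67, 38.67).
ΣA = 9152.00 mm², ΣAX̄ = 387845.33 mm³, ΣAȲ = 565077.33 mm³.
X̄ = 387845.33/9152.00 = 42.38 mm; Ȳ = 565077.33/9152.00 = 61.74 mm.

X̄ = 42.38 mm, Ȳ = 61.74 mm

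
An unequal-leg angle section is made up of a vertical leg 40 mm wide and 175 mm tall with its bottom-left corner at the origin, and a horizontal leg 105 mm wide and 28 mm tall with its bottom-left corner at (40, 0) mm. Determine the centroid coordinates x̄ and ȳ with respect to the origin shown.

x̄ = 41.44 mm, ȳ = 65.76 mm

vertical leg: A = 40 × 175 = 7000.00, centroid at (20.00, 87.50).
horizontal leg: A = 105 × 28 = 2940.00, centroid at (92.50, 14.00).
ΣA = 9940.00 mm², ΣAx̄ = 411950.00 mm³, ΣAȳ = 653660.00 mm³.
x̄ = 411950.00/9940.00 = 41.44 mm; ȳ = 653660.00/9940.00 = 65.76 mm.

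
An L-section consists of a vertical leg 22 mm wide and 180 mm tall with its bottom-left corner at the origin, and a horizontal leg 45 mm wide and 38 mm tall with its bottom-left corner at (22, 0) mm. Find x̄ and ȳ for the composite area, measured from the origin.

vertical leg: A = 22 × 180 = 3960.00, centroid at (11.00, 90.00).
horizontal leg: A = 45 × 38 = 1710.00, centroid at (44.50, 19.00).
ΣA = 5670.00 mm², ΣAx̄ = 119655.00 mm³, ΣAȳ = 388890.00 mm³.
x̄ = 119655.00/5670.00 = 21.10 mm; ȳ = 388890.00/5670.00 = 68.59 mm.

x̄ = 21.10 mm, ȳ = 68.59 mm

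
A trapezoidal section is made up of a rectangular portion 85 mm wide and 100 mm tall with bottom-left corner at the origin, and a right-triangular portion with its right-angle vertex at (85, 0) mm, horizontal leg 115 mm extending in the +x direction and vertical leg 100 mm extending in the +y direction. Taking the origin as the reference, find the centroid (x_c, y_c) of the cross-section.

x_c = 75.12 mm, y_c = 43.27 mm

rectangular portion: A = 85 × 100 = 8500.00, centroid at (42.50, 50.00).
triangular portion: A = ½·115·100 = 5750.00, centroid at (123.33, 33.33).
ΣA = 14250.00 mm²
ΣAx_c = (8500.00)(42.50) + (5750.00)(123.33) = 1070416.67 mm³
ΣAy_c = (8500.00)(50.00) + (5750.00)(33.33) = 616666.67 mm³
x_c = 1070416.67 / 14250.00 = 75.12 mm
y_c = 616666.67 / 14250.00 = 43.27 mm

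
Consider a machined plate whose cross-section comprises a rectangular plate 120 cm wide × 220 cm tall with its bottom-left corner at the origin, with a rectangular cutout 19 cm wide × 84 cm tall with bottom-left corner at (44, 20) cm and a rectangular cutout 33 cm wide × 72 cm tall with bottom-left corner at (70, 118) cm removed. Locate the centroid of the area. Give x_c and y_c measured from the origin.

plate: A = 120 × 220 = 26400.00, centroid at (60.00, 110.00).
hole 1: A = −(19 × 84) = -1596.00, centroid at (53.50, 62.00).
hole 2: A = −(33 × 72) = -2376.00, centroid at (86.50, 154.00).
ΣA = 22428.00 cm²
ΣAx_c = (26400.00)(60.00) + (-1596.00)(53.50) + (-2376.00)(86.50) = 1293090.00 cm³
ΣAy_c = (26400.00)(110.00) + (-1596.00)(62.00) + (-2376.00)(154.00) = 2439144.00 cm³
x_c = 1293090.00 / 22428.00 = 57.66 cm
y_c = 2439144.00 / 22428.00 = 108.75 cm

x_c = 57.66 cm, y_c = 108.75 cm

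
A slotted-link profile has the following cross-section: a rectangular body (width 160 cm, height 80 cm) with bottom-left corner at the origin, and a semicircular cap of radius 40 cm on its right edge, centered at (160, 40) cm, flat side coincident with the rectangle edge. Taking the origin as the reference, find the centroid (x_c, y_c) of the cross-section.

x_c = 95.92 cm, y_c = 40.00 cm

rectangular body: A = 160 × 80 = 12800.00, centroid at (80.00, 40.00).
semicircular end: A = ½π·40² = 2513.27, centroid at (176.98, 40.00).
ΣA = 15313.27 cm², ΣAx_c = 1468790.53 cm³, ΣAy_c = 612530.96 cm³.
x_c = 1468790.53/15313.27 = 95.92 cm; y_c = 612530.96/15313.27 = 40.00 cm.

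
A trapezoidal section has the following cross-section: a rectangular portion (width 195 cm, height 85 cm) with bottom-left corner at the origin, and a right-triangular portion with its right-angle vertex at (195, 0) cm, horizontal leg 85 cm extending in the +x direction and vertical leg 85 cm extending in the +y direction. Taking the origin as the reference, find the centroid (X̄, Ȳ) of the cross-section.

X̄ = 120.02 cm, Ȳ = 39.96 cm

rectangular portion: A = 195 × 85 = 16575.00, centroid at (97.50, 42.50).
triangular portion: A = ½·85·85 = 3612.50, centroid at (223.33, 28.33).
ΣA = 20187.50 cm², ΣAX̄ = 2422854.17 cm³, ΣAȲ = 806791.67 cm³.
X̄ = 2422854.17/20187.50 = 120.02 cm; Ȳ = 806791.67/20187.50 = 39.96 cm.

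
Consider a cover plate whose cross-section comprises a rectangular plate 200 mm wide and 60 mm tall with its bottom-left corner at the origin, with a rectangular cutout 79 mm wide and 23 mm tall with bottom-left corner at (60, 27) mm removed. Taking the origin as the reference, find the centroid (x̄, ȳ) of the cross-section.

x̄ = 100.09 mm, ȳ = 28.48 mm

plate: A = 200 × 60 = 12000.00, centroid at (100.00, 30.00).
hole: A = −(79 × 23) = -1817.00, centroid at (99.50, 38.50).
ΣA = 10183.00 mm²
ΣAx̄ = (12000.00)(100.00) + (-1817.00)(99.50) = 1019208.50 mm³
ΣAȳ = (12000.00)(30.00) + (-1817.00)(38.50) = 290045.50 mm³
x̄ = 1019208.50 / 10183.00 = 100.09 mm
ȳ = 290045.50 / 10183.00 = 28.48 mm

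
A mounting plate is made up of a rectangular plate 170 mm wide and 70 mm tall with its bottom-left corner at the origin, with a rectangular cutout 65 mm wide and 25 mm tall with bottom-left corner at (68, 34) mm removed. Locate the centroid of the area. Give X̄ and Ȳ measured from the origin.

plate: A = 170 × 70 = 11900.00, centroid at (85.00, 35.00).
hole: A = −(65 × 25) = -1625.00, centroid at (100.50, 46.50).
ΣA = 10275.00 mm², ΣAX̄ = 848187.50 mm³, ΣAȲ = 340937.50 mm³.
X̄ = 848187.50/10275.00 = 82.55 mm; Ȳ = 340937.50/10275.00 = 33.18 mm.

X̄ = 82.55 mm, Ȳ = 33.18 mm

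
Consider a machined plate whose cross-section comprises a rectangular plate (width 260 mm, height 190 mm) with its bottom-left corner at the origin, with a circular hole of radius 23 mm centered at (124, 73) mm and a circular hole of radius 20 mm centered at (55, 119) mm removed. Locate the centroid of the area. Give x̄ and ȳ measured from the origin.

plate: A = 260 × 190 = 49400.00, centroid at (130.00, 95.00).
hole 1: A = −π·23² = -1661.90, centroid at (124.00, 73.00).
hole 2: A = −π·20² = -1256.64, centroid at (55.00, 119.00).
ΣA = 46481.46 mm²
ΣAx̄ = (49400.00)(130.00) + (-1661.90)(124.00) + (-1256.64)(55.00) = 6146809.05 mm³
ΣAȳ = (49400.00)(95.00) + (-1661.90)(73.00) + (-1256.64)(119.00) = 4422141.31 mm³
x̄ = 6146809.05 / 46481.46 = 132.24 mm
ȳ = 4422141.31 / 46481.46 = 95.14 mm

x̄ = 132.24 mm, ȳ = 95.14 mm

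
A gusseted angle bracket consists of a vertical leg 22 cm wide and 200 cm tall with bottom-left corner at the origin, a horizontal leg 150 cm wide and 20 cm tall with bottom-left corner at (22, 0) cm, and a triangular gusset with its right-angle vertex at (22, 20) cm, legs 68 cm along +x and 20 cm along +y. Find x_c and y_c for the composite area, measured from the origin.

Part | A | x̄ᵢ | ȳᵢ | A·x̄ᵢ | A·ȳᵢ
vertical leg | 4400.00 | 11.00 | 100.00 | 48400.00 | 440000.00
horizontal leg | 3000.00 | 97.00 | 10.00 | 291000.00 | 30000.00
gusset | 680.00 | 44.67 | 26.67 | 30373.33 | 18133.33
Σ | 8080.00 |  |  | 369773.33 | 488133.33
x_c = 369773.33 / 8080.00 = 45.76 cm
y_c = 488133.33 / 8080.00 = 60.41 cm

x_c = 45.76 cm, y_c = 60.41 cm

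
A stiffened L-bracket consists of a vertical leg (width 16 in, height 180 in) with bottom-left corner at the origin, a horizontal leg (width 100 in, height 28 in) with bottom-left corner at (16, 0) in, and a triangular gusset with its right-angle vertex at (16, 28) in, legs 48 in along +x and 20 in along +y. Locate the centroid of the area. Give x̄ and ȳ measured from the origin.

vertical leg: A = 16 × 180 = 2880.00, centroid at (8.00, 90.00).
horizontal leg: A = 100 × 28 = 2800.00, centroid at (66.00, 14.00).
gusset: A = ½·48·20 = 480.00, centroid at (32.00, 34.67).
ΣA = 6160.00 in², ΣAx̄ = 223200.00 in³, ΣAȳ = 315040.00 in³.
x̄ = 223200.00/6160.00 = 36.23 in; ȳ = 315040.00/6160.00 = 51.14 in.

x̄ = 36.23 in, ȳ = 51.14 in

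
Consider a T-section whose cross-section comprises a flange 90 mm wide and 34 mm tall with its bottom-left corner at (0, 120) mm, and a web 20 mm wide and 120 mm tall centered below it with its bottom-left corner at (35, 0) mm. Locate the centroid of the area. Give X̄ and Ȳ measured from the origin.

web: A = 20 × 120 = 2400.00, centroid at (45.00, 60.00).
flange: A = 90 × 34 = 3060.00, centroid at (45.00, 137.00).
ΣA = 5460.00 mm², ΣAX̄ = 245700.00 mm³, ΣAȲ = 563220.00 mm³.
X̄ = 245700.00/5460.00 = 45.00 mm; Ȳ = 563220.00/5460.00 = 103.15 mm.

X̄ = 45.00 mm, Ȳ = 103.15 mm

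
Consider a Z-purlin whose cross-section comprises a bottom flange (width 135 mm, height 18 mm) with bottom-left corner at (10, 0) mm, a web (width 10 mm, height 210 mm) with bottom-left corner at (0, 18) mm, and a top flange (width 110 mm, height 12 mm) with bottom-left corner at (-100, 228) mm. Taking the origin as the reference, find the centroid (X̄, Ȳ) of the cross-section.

Part | A | x̄ᵢ | ȳᵢ | A·x̄ᵢ | A·ȳᵢ
bottom flange | 2430.00 | 77.50 | 9.00 | 188325.00 | 21870.00
web | 2100.00 | 5.00 | 123.00 | 10500.00 | 258300.00
top flange | 1320.00 | -45.00 | 234.00 | -59400.00 | 308880.00
Σ | 5850.00 |  |  | 139425.00 | 589050.00
X̄ = 139425.00 / 5850.00 = 23.83 mm
Ȳ = 589050.00 / 5850.00 = 100.69 mm

X̄ = 23.83 mm, Ȳ = 100.69 mm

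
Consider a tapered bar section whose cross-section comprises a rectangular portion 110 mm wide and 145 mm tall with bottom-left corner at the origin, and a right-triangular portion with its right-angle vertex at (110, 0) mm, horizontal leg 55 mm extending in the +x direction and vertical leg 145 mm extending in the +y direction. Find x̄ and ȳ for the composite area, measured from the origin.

rectangular portion: A = 110 × 145 = 15950.00, centroid at (55.00, 72.50).
triangular portion: A = ½·55·145 = 3987.50, centroid at (128.33, 48.33).
ΣA = 19937.50 mm², ΣAx̄ = 1388979.17 mm³, ΣAȳ = 1349104.17 mm³.
x̄ = 1388979.17/19937.50 = 69.67 mm; ȳ = 1349104.17/19937.50 = 67.67 mm.

x̄ = 69.67 mm, ȳ = 67.67 mm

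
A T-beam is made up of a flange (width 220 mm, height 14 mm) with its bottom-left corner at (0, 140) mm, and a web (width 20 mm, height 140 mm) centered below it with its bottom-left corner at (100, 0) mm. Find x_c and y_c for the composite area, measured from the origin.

web: A = 20 × 140 = 2800.00, centroid at (110.00, 70.00).
flange: A = 220 × 14 = 3080.00, centroid at (110.00, 147.00).
ΣA = 5880.00 mm², ΣAx_c = 646800.00 mm³, ΣAy_c = 648760.00 mm³.
x_c = 646800.00/5880.00 = 110.00 mm; y_c = 648760.00/5880.00 = 110.33 mm.

x_c = 110.00 mm, y_c = 110.33 mm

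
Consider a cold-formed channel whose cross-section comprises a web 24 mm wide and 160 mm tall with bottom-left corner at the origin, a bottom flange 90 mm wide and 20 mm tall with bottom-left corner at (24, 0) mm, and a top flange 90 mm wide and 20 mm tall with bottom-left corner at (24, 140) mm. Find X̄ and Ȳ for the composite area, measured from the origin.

web: A = 24 × 160 = 3840.00, centroid at (12.00, 80.00).
bottom flange: A = 90 × 20 = 1800.00, centroid at (69.00, 10.00).
top flange: A = 90 × 20 = 1800.00, centroid at (69.00, 150.00).
ΣA = 7440.00 mm²
ΣAX̄ = (3840.00)(12.00) + (1800.00)(69.00) + (1800.00)(69.00) = 294480.00 mm³
ΣAȲ = (3840.00)(80.00) + (1800.00)(10.00) + (1800.00)(150.00) = 595200.00 mm³
X̄ = 294480.00 / 7440.00 = 39.58 mm
Ȳ = 595200.00 / 7440.00 = 80.00 mm

X̄ = 39.58 mm, Ȳ = 80.00 mm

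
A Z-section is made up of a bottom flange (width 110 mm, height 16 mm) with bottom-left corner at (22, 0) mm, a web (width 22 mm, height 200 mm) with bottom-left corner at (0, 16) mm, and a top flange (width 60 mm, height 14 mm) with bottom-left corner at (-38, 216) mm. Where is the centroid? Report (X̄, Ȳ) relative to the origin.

bottom flange: A = 110 × 16 = 1760.00, centroid at (77.00, 8.00).
web: A = 22 × 200 = 4400.00, centroid at (11.00, 116.00).
top flange: A = 60 × 14 = 840.00, centroid at (-8.00, 223.00).
ΣA = 7000.00 mm², ΣAX̄ = 177200.00 mm³, ΣAȲ = 711800.00 mm³.
X̄ = 177200.00/7000.00 = 25.31 mm; Ȳ = 711800.00/7000.00 = 101.69 mm.

X̄ = 25.31 mm, Ȳ = 101.69 mm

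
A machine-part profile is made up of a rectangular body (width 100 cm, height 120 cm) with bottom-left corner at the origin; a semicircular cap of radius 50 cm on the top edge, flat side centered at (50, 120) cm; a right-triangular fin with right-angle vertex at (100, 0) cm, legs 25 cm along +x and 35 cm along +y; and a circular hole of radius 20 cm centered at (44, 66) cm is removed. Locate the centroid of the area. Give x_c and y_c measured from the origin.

rectangular body: A = 100 × 120 = 12000.00, centroid at (50.00, 60.00).
semicircular top: A = ½π·50² = 3926.99, centroid at (50.00, 141.22).
triangular fin: A = ½·25·35 = 437.50, centroid at (108.33, 11.67).
hole: A = −π·20² = -1256.64, centroid at (44.00, 66.00).
ΣA = 15107.85 cm²
ΣAx_c = (12000.00)(50.00) + (3926.99)(50.00) + (437.50)(108.33) + (-1256.64)(44.00) = 788453.34 cm³
ΣAy_c = (12000.00)(60.00) + (3926.99)(141.22) + (437.50)(11.67) + (-1256.64)(66.00) = 1196738.35 cm³
x_c = 788453.34 / 15107.85 = 52.19 cm
y_c = 1196738.35 / 15107.85 = 79.21 cm

x_c = 52.19 cm, y_c = 79.21 cm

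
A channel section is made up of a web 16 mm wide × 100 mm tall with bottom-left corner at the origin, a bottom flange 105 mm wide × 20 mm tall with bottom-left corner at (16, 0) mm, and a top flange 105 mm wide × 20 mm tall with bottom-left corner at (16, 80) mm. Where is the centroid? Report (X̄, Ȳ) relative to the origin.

X̄ = 51.81 mm, Ȳ = 50.00 mm

Part | A | x̄ᵢ | ȳᵢ | A·x̄ᵢ | A·ȳᵢ
web | 1600.00 | 8.00 | 50.00 | 12800.00 | 80000.00
bottom flange | 2100.00 | 68.50 | 10.00 | 143850.00 | 21000.00
top flange | 2100.00 | 68.50 | 90.00 | 143850.00 | 189000.00
Σ | 5800.00 |  |  | 300500.00 | 290000.00
X̄ = 300500.00 / 5800.00 = 51.81 mm
Ȳ = 290000.00 / 5800.00 = 50.00 mm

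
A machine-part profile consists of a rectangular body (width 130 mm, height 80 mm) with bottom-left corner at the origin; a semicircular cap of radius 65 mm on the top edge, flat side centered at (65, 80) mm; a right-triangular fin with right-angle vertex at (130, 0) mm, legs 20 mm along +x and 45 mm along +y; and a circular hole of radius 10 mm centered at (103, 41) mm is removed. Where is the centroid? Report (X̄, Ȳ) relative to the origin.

X̄ = 66.18 mm, Ȳ = 65.45 mm

rectangular body: A = 130 × 80 = 10400.00, centroid at (65.00, 40.00).
semicircular top: A = ½π·65² = 6636.61, centroid at (65.00, 107.59).
triangular fin: A = ½·20·45 = 450.00, centroid at (136.67, 15.00).
hole: A = −π·10² = -314.16, centroid at (103.00, 41.00).
ΣA = 17172.46 mm², ΣAX̄ = 1136521.54 mm³, ΣAȲ = 1123881.96 mm³.
X̄ = 1136521.54/17172.46 = 66.18 mm; Ȳ = 1123881.96/17172.46 = 65.45 mm.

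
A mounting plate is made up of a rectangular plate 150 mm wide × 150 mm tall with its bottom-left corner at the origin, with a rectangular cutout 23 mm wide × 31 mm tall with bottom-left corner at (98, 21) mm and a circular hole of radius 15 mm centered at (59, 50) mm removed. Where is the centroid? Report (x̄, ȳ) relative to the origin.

x̄ = 74.37 mm, ȳ = 77.14 mm

Part | A | x̄ᵢ | ȳᵢ | A·x̄ᵢ | A·ȳᵢ
plate | 22500.00 | 75.00 | 75.00 | 1687500.00 | 1687500.00
hole 1 | -713.00 | 109.50 | 36.50 | -78073.50 | -26024.50
hole 2 | -706.86 | 59.00 | 50.00 | -41704.64 | -35342.92
Σ | 21080.14 |  |  | 1567721.86 | 1626132.58
x̄ = 1567721.86 / 21080.14 = 74.37 mm
ȳ = 1626132.58 / 21080.14 = 77.14 mm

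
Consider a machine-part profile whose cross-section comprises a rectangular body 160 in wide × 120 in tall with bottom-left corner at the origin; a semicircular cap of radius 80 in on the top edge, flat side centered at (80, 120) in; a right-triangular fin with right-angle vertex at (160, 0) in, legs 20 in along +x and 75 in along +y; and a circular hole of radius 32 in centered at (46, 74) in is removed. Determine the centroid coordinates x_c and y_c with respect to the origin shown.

rectangular body: A = 160 × 120 = 19200.00, centroid at (80.00, 60.00).
semicircular top: A = ½π·80² = 10053.10, centroid at (80.00, 153.95).
triangular fin: A = ½·20·75 = 750.00, centroid at (166.67, 25.00).
hole: A = −π·32² = -3216.99, centroid at (46.00, 74.00).
ΣA = 26786.11 in²
ΣAx_c = (19200.00)(80.00) + (10053.10)(80.00) + (750.00)(166.67) + (-3216.99)(46.00) = 2317266.14 in³
ΣAy_c = (19200.00)(60.00) + (10053.10)(153.95) + (750.00)(25.00) + (-3216.99)(74.00) = 2480397.59 in³
x_c = 2317266.14 / 26786.11 = 86.51 in
y_c = 2480397.59 / 26786.11 = 92.60 in

x_c = 86.51 in, y_c = 92.60 in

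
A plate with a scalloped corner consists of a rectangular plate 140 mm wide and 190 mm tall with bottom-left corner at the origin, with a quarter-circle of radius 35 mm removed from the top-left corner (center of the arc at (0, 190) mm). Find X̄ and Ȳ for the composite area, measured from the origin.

X̄ = 72.07 mm, Ȳ = 91.99 mm

Part | A | x̄ᵢ | ȳᵢ | A·x̄ᵢ | A·ȳᵢ
plate | 26600.00 | 70.00 | 95.00 | 1862000.00 | 2527000.00
removed quarter-circle | -962.11 | 14.85 | 175.15 | -14291.67 | -168509.76
Σ | 25637.89 |  |  | 1847708.33 | 2358490.24
X̄ = 1847708.33 / 25637.89 = 72.07 mm
Ȳ = 2358490.24 / 25637.89 = 91.99 mm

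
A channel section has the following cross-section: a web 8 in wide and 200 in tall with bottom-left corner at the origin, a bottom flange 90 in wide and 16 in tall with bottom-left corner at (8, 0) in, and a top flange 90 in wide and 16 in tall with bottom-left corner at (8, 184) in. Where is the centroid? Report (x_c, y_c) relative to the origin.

x_c = 35.50 in, y_c = 100.00 in

Part | A | x̄ᵢ | ȳᵢ | A·x̄ᵢ | A·ȳᵢ
web | 1600.00 | 4.00 | 100.00 | 6400.00 | 160000.00
bottom flange | 1440.00 | 53.00 | 8.00 | 76320.00 | 11520.00
top flange | 1440.00 | 53.00 | 192.00 | 76320.00 | 276480.00
Σ | 4480.00 |  |  | 159040.00 | 448000.00
x_c = 159040.00 / 4480.00 = 35.50 in
y_c = 448000.00 / 4480.00 = 100.00 in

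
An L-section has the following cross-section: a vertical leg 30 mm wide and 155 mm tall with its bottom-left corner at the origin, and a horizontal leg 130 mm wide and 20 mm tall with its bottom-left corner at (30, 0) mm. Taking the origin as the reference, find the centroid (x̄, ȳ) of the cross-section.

x̄ = 43.69 mm, ȳ = 53.29 mm

vertical leg: A = 30 × 155 = 4650.00, centroid at (15.00, 77.50).
horizontal leg: A = 130 × 20 = 2600.00, centroid at (95.00, 10.00).
ΣA = 7250.00 mm², ΣAx̄ = 316750.00 mm³, ΣAȳ = 386375.00 mm³.
x̄ = 316750.00/7250.00 = 43.69 mm; ȳ = 386375.00/7250.00 = 53.29 mm.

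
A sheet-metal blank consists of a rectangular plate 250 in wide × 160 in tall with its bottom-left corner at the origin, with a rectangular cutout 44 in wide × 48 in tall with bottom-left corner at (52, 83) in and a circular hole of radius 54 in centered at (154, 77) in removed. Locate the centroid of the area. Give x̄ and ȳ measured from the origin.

plate: A = 250 × 160 = 40000.00, centroid at (125.00, 80.00).
hole 1: A = −(44 × 48) = -2112.00, centroid at (74.00, 107.00).
hole 2: A = −π·54² = -9160.88, centroid at (154.00, 77.00).
ΣA = 28727.12 in²
ΣAx̄ = (40000.00)(125.00) + (-2112.00)(74.00) + (-9160.88)(154.00) = 3432935.84 in³
ΣAȳ = (40000.00)(80.00) + (-2112.00)(107.00) + (-9160.88)(77.00) = 2268627.92 in³
x̄ = 3432935.84 / 28727.12 = 119.50 in
ȳ = 2268627.92 / 28727.12 = 78.97 in

x̄ = 119.50 in, ȳ = 78.97 in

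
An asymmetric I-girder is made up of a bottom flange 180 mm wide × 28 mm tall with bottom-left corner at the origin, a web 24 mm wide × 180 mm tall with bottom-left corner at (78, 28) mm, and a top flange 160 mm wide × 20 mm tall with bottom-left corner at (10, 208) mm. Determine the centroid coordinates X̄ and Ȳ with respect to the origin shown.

X̄ = 90.00 mm, Ȳ = 101.75 mm

bottom flange: A = 180 × 28 = 5040.00, centroid at (90.00, 14.00).
web: A = 24 × 180 = 4320.00, centroid at (90.00, 118.00).
top flange: A = 160 × 20 = 3200.00, centroid at (90.00, 218.00).
ΣA = 12560.00 mm²
ΣAX̄ = (5040.00)(90.00) + (4320.00)(90.00) + (3200.00)(90.00) = 1130400.00 mm³
ΣAȲ = (5040.00)(14.00) + (4320.00)(118.00) + (3200.00)(218.00) = 1277920.00 mm³
X̄ = 1130400.00 / 12560.00 = 90.00 mm
Ȳ = 1277920.00 / 12560.00 = 101.75 mm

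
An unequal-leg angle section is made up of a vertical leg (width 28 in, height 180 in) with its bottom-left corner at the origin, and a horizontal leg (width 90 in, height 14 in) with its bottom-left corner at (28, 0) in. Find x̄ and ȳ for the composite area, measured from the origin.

x̄ = 25.80 in, ȳ = 73.40 in

vertical leg: A = 28 × 180 = 5040.00, centroid at (14.00, 90.00).
horizontal leg: A = 90 × 14 = 1260.00, centroid at (73.00, 7.00).
ΣA = 6300.00 in², ΣAx̄ = 162540.00 in³, ΣAȳ = 462420.00 in³.
x̄ = 162540.00/6300.00 = 25.80 in; ȳ = 462420.00/6300.00 = 73.40 in.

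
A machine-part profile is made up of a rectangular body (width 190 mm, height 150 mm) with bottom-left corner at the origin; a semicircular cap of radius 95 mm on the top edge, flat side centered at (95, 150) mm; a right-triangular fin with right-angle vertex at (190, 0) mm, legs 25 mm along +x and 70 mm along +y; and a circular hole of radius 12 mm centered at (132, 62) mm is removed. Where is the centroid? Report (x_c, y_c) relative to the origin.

Part | A | x̄ᵢ | ȳᵢ | A·x̄ᵢ | A·ȳᵢ
rectangular body | 28500.00 | 95.00 | 75.00 | 2707500.00 | 2137500.00
semicircular top | 14176.44 | 95.00 | 190.32 | 1346761.50 | 2698048.86
triangular fin | 875.00 | 198.33 | 23.33 | 173541.67 | 20416.67
hole | -452.39 | 132.00 | 62.00 | -59715.39 | -28048.14
Σ | 43099.05 |  |  | 4168087.77 | 4827917.39
x_c = 4168087.77 / 43099.05 = 96.71 mm
y_c = 4827917.39 / 43099.05 = 112.02 mm

x_c = 96.71 mm, y_c = 112.02 mm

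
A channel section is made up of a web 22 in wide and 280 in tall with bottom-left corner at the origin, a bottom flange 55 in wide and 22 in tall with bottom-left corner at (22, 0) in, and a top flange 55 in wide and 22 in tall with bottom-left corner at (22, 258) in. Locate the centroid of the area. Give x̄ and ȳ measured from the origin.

Part | A | x̄ᵢ | ȳᵢ | A·x̄ᵢ | A·ȳᵢ
web | 6160.00 | 11.00 | 140.00 | 67760.00 | 862400.00
bottom flange | 1210.00 | 49.50 | 11.00 | 59895.00 | 13310.00
top flange | 1210.00 | 49.50 | 269.00 | 59895.00 | 325490.00
Σ | 8580.00 |  |  | 187550.00 | 1201200.00
x̄ = 187550.00 / 8580.00 = 21.86 in
ȳ = 1201200.00 / 8580.00 = 140.00 in

x̄ = 21.86 in, ȳ = 140.00 in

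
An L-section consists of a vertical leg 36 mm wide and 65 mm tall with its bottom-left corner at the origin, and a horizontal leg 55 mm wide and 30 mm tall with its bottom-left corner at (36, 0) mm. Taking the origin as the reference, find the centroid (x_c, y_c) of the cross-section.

vertical leg: A = 36 × 65 = 2340.00, centroid at (18.00, 32.50).
horizontal leg: A = 55 × 30 = 1650.00, centroid at (63.50, 15.00).
ΣA = 3990.00 mm², ΣAx_c = 146895.00 mm³, ΣAy_c = 100800.00 mm³.
x_c = 146895.00/3990.00 = 36.82 mm; y_c = 100800.00/3990.00 = 25.26 mm.

x_c = 36.82 mm, y_c = 25.26 mm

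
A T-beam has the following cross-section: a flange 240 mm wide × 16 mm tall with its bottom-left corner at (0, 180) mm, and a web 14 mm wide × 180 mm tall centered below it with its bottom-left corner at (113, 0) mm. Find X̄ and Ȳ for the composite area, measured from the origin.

X̄ = 120.00 mm, Ȳ = 149.17 mm

web: A = 14 × 180 = 2520.00, centroid at (120.00, 90.00).
flange: A = 240 × 16 = 3840.00, centroid at (120.00, 188.00).
ΣA = 6360.00 mm²
ΣAX̄ = (2520.00)(120.00) + (3840.00)(120.00) = 763200.00 mm³
ΣAȲ = (2520.00)(90.00) + (3840.00)(188.00) = 948720.00 mm³
X̄ = 763200.00 / 6360.00 = 120.00 mm
Ȳ = 948720.00 / 6360.00 = 149.17 mm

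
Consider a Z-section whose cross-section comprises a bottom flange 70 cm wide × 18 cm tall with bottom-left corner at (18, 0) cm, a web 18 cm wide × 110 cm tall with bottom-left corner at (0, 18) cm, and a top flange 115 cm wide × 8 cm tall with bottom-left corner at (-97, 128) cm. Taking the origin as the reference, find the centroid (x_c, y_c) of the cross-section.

x_c = 11.60 cm, y_c = 66.66 cm

Part | A | x̄ᵢ | ȳᵢ | A·x̄ᵢ | A·ȳᵢ
bottom flange | 1260.00 | 53.00 | 9.00 | 66780.00 | 11340.00
web | 1980.00 | 9.00 | 73.00 | 17820.00 | 144540.00
top flange | 920.00 | -39.50 | 132.00 | -36340.00 | 121440.00
Σ | 4160.00 |  |  | 48260.00 | 277320.00
x_c = 48260.00 / 4160.00 = 11.60 cm
y_c = 277320.00 / 4160.00 = 66.66 cm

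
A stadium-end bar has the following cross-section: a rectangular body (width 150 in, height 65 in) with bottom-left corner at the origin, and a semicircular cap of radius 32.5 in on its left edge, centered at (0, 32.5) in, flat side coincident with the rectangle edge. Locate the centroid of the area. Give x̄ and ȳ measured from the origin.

x̄ = 62.09 in, ȳ = 32.50 in

Part | A | x̄ᵢ | ȳᵢ | A·x̄ᵢ | A·ȳᵢ
rectangular body | 9750.00 | 75.00 | 32.50 | 731250.00 | 316875.00
semicircular end | 1659.15 | -13.79 | 32.50 | -22885.42 | 53922.49
Σ | 11409.15 |  |  | 708364.58 | 370797.49
x̄ = 708364.58 / 11409.15 = 62.09 in
ȳ = 370797.49 / 11409.15 = 32.50 in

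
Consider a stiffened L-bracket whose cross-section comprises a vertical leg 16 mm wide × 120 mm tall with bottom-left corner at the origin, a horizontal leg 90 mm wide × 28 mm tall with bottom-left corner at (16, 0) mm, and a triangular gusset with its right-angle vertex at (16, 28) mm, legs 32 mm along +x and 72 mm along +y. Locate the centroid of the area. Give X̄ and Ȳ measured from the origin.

X̄ = 35.73 mm, Ȳ = 37.62 mm

Part | A | x̄ᵢ | ȳᵢ | A·x̄ᵢ | A·ȳᵢ
vertical leg | 1920.00 | 8.00 | 60.00 | 15360.00 | 115200.00
horizontal leg | 2520.00 | 61.00 | 14.00 | 153720.00 | 35280.00
gusset | 1152.00 | 26.67 | 52.00 | 30720.00 | 59904.00
Σ | 5592.00 |  |  | 199800.00 | 210384.00
X̄ = 199800.00 / 5592.00 = 35.73 mm
Ȳ = 210384.00 / 5592.00 = 37.62 mm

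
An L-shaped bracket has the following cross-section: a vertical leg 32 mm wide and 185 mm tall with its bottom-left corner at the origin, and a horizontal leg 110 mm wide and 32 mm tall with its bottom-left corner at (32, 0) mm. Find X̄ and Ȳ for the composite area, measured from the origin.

vertical leg: A = 32 × 185 = 5920.00, centroid at (16.00, 92.50).
horizontal leg: A = 110 × 32 = 3520.00, centroid at (87.00, 16.00).
ΣA = 9440.00 mm²
ΣAX̄ = (5920.00)(16.00) + (3520.00)(87.00) = 400960.00 mm³
ΣAȲ = (5920.00)(92.50) + (3520.00)(16.00) = 603920.00 mm³
X̄ = 400960.00 / 9440.00 = 42.47 mm
Ȳ = 603920.00 / 9440.00 = 63.97 mm

X̄ = 42.47 mm, Ȳ = 63.97 mm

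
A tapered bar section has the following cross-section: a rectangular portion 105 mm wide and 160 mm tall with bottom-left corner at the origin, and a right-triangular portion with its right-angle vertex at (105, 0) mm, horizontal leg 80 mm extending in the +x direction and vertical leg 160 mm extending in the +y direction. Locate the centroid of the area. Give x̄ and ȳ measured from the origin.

x̄ = 74.34 mm, ȳ = 72.64 mm

rectangular portion: A = 105 × 160 = 16800.00, centroid at (52.50, 80.00).
triangular portion: A = ½·80·160 = 6400.00, centroid at (131.67, 53.33).
ΣA = 23200.00 mm², ΣAx̄ = 1724666.67 mm³, ΣAȳ = 1685333.33 mm³.
x̄ = 1724666.67/23200.00 = 74.34 mm; ȳ = 1685333.33/23200.00 = 72.64 mm.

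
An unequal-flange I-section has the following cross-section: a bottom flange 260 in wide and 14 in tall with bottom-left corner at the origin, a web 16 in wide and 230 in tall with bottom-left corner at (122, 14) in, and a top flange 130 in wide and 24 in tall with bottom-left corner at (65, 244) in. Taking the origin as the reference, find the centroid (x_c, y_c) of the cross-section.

bottom flange: A = 260 × 14 = 3640.00, centroid at (130.00, 7.00).
web: A = 16 × 230 = 3680.00, centroid at (130.00, 129.00).
top flange: A = 130 × 24 = 3120.00, centroid at (130.00, 256.00).
ΣA = 10440.00 in²
ΣAx_c = (3640.00)(130.00) + (3680.00)(130.00) + (3120.00)(130.00) = 1357200.00 in³
ΣAy_c = (3640.00)(7.00) + (3680.00)(129.00) + (3120.00)(256.00) = 1298920.00 in³
x_c = 1357200.00 / 10440.00 = 130.00 in
y_c = 1298920.00 / 10440.00 = 124.42 in

x_c = 130.00 in, y_c = 124.42 in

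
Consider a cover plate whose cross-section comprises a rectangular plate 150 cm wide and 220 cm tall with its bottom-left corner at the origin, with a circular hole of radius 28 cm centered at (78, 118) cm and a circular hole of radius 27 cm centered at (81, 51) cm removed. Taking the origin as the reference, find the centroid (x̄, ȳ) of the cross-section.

plate: A = 150 × 220 = 33000.00, centroid at (75.00, 110.00).
hole 1: A = −π·28² = -2463.01, centroid at (78.00, 118.00).
hole 2: A = −π·27² = -2290.22, centroid at (81.00, 51.00).
ΣA = 28246.77 cm², ΣAx̄ = 2097377.42 cm³, ΣAȳ = 3222563.71 cm³.
x̄ = 2097377.42/28246.77 = 74.25 cm; ȳ = 3222563.71/28246.77 = 114.09 cm.

x̄ = 74.25 cm, ȳ = 114.09 cm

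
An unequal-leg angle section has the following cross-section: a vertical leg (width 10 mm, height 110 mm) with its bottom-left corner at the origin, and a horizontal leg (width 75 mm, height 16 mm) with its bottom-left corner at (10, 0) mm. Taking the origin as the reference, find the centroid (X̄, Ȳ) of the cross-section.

Part | A | x̄ᵢ | ȳᵢ | A·x̄ᵢ | A·ȳᵢ
vertical leg | 1100.00 | 5.00 | 55.00 | 5500.00 | 60500.00
horizontal leg | 1200.00 | 47.50 | 8.00 | 57000.00 | 9600.00
Σ | 2300.00 |  |  | 62500.00 | 70100.00
X̄ = 62500.00 / 2300.00 = 27.17 mm
Ȳ = 70100.00 / 2300.00 = 30.48 mm

X̄ = 27.17 mm, Ȳ = 30.48 mm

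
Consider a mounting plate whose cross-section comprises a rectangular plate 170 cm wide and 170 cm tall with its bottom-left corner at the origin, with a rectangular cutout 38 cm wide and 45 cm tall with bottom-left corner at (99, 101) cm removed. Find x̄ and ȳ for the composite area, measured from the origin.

Part | A | x̄ᵢ | ȳᵢ | A·x̄ᵢ | A·ȳᵢ
plate | 28900.00 | 85.00 | 85.00 | 2456500.00 | 2456500.00
hole | -1710.00 | 118.00 | 123.50 | -201780.00 | -211185.00
Σ | 27190.00 |  |  | 2254720.00 | 2245315.00
x̄ = 2254720.00 / 27190.00 = 82.92 cm
ȳ = 2245315.00 / 27190.00 = 82.58 cm

x̄ = 82.92 cm, ȳ = 82.58 cm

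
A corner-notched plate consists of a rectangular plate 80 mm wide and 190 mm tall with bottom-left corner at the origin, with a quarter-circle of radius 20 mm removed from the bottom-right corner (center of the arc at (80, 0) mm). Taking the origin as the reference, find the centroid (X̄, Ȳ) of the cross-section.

plate: A = 80 × 190 = 15200.00, centroid at (40.00, 95.00).
removed quarter-circle: A = −¼π·20² = -314.16, centroid at (71.51, 8.49).
ΣA = 14885.84 mm²
ΣAX̄ = (15200.00)(40.00) + (-314.16)(71.51) = 585533.93 mm³
ΣAȲ = (15200.00)(95.00) + (-314.16)(8.49) = 1441333.33 mm³
X̄ = 585533.93 / 14885.84 = 39.33 mm
Ȳ = 1441333.33 / 14885.84 = 96.83 mm

X̄ = 39.33 mm, Ȳ = 96.83 mm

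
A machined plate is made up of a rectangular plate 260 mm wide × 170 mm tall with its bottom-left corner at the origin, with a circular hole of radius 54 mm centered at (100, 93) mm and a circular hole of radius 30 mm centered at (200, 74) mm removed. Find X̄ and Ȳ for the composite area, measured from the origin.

X̄ = 132.39 mm, Ȳ = 83.69 mm

plate: A = 260 × 170 = 44200.00, centroid at (130.00, 85.00).
hole 1: A = −π·54² = -9160.88, centroid at (100.00, 93.00).
hole 2: A = −π·30² = -2827.43, centroid at (200.00, 74.00).
ΣA = 32211.68 mm², ΣAX̄ = 4264424.90 mm³, ΣAȲ = 2695807.70 mm³.
X̄ = 4264424.90/32211.68 = 132.39 mm; Ȳ = 2695807.70/32211.68 = 83.69 mm.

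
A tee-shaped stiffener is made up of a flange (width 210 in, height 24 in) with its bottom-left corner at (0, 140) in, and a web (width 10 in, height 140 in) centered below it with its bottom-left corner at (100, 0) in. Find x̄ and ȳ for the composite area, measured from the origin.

web: A = 10 × 140 = 1400.00, centroid at (105.00, 70.00).
flange: A = 210 × 24 = 5040.00, centroid at (105.00, 152.00).
ΣA = 6440.00 in²
ΣAx̄ = (1400.00)(105.00) + (5040.00)(105.00) = 676200.00 in³
ΣAȳ = (1400.00)(70.00) + (5040.00)(152.00) = 864080.00 in³
x̄ = 676200.00 / 6440.00 = 105.00 in
ȳ = 864080.00 / 6440.00 = 134.17 in

x̄ = 105.00 in, ȳ = 134.17 in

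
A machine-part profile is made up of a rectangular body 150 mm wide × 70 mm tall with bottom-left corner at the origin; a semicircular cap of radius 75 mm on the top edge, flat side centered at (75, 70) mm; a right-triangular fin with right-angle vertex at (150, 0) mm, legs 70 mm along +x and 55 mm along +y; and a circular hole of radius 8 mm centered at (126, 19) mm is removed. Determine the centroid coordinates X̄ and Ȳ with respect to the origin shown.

rectangular body: A = 150 × 70 = 10500.00, centroid at (75.00, 35.00).
semicircular top: A = ½π·75² = 8835.73, centroid at (75.00, 101.83).
triangular fin: A = ½·70·55 = 1925.00, centroid at (173.33, 18.33).
hole: A = −π·8² = -201.06, centroid at (126.00, 19.00).
ΣA = 21059.67 mm², ΣAX̄ = 1758512.56 mm³, ΣAȲ = 1298722.54 mm³.
X̄ = 1758512.56/21059.67 = 83.50 mm; Ȳ = 1298722.54/21059.67 = 61.67 mm.

X̄ = 83.50 mm, Ȳ = 61.67 mm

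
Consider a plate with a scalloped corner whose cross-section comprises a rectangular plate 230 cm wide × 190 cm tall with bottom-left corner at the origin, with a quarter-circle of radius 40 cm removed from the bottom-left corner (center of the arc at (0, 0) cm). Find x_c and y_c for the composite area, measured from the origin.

plate: A = 230 × 190 = 43700.00, centroid at (115.00, 95.00).
removed quarter-circle: A = −¼π·40² = -1256.64, centroid at (16.98, 16.98).
ΣA = 42443.36 cm², ΣAx_c = 5004166.67 cm³, ΣAy_c = 4130166.67 cm³.
x_c = 5004166.67/42443.36 = 117.90 cm; y_c = 4130166.67/42443.36 = 97.31 cm.

x_c = 117.90 cm, y_c = 97.31 cm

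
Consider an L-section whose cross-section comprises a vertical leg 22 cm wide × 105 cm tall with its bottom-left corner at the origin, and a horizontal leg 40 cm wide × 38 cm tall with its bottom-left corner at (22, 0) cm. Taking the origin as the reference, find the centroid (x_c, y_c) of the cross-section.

vertical leg: A = 22 × 105 = 2310.00, centroid at (11.00, 52.50).
horizontal leg: A = 40 × 38 = 1520.00, centroid at (42.00, 19.00).
ΣA = 3830.00 cm²
ΣAx_c = (2310.00)(11.00) + (1520.00)(42.00) = 89250.00 cm³
ΣAy_c = (2310.00)(52.50) + (1520.00)(19.00) = 150155.00 cm³
x_c = 89250.00 / 3830.00 = 23.30 cm
y_c = 150155.00 / 3830.00 = 39.20 cm

x_c = 23.30 cm, y_c = 39.20 cm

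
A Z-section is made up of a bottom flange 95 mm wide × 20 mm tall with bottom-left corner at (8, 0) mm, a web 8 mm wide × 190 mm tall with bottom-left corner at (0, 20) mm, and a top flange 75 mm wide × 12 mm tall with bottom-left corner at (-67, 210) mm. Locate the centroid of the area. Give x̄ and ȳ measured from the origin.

bottom flange: A = 95 × 20 = 1900.00, centroid at (55.50, 10.00).
web: A = 8 × 190 = 1520.00, centroid at (4.00, 115.00).
top flange: A = 75 × 12 = 900.00, centroid at (-29.50, 216.00).
ΣA = 4320.00 mm²
ΣAx̄ = (1900.00)(55.50) + (1520.00)(4.00) + (900.00)(-29.50) = 84980.00 mm³
ΣAȳ = (1900.00)(10.00) + (1520.00)(115.00) + (900.00)(216.00) = 388200.00 mm³
x̄ = 84980.00 / 4320.00 = 19.67 mm
ȳ = 388200.00 / 4320.00 = 89.86 mm

x̄ = 19.67 mm, ȳ = 89.86 mm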